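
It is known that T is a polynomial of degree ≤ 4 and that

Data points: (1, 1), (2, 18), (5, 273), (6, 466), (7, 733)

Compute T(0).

Write T(m) = am^4 + bm³ + cm² + dm + e; the 5 given values yield a linear system in the 5 coefficients.
Solving, the leading coefficient vanishes, and T(m) = 2m³ + m² - 2.
Then T(0) = -2.

-2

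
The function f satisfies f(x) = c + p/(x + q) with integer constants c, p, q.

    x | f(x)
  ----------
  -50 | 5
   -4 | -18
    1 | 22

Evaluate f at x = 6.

(f(x) − c)(x + q) = p for each data point; the three points give a linear system in c and q, then p follows.
Solving: c = 6, q = 2, p = 48, so f(x) = 6 + 48/(x + 2).
Then f(6) = 6 + 48/8 = 12.

12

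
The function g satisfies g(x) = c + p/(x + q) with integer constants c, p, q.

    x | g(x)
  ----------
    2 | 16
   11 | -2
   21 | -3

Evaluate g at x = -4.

-8

(g(x) − c)(x + q) = p for each data point; the three points give a linear system in c and q, then p follows.
Solving: c = -4, q = -1, p = 20, so g(x) = -4 + 20/(x − 1).
Then g(-4) = -4 + 20/(-5) = -8.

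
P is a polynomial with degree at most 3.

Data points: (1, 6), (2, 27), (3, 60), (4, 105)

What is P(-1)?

0

Write P(k) = ak³ + bk² + ck + d; the 4 given values yield a linear system in the 4 coefficients.
Solving, the leading coefficient vanishes, and P(k) = 6k² + 3k - 3.
Then P(-1) = 0.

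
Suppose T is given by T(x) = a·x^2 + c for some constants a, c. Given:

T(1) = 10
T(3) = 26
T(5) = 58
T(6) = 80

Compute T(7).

106

From T(1) = 10 and T(3) = 26: 1a + c = 10 and 9a + c = 26.
Subtracting: 8a = 16, so a = 2; then c = 10 − 2·1 = 8.
So T(x) = 2x² + 8, and T(7) = 106.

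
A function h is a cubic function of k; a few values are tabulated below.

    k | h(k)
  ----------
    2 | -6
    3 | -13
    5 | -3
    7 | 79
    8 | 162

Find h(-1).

Write h(k) = ak³ + bk² + ck + d; the 5 given values yield a linear system in the 4 coefficients.
Solving, h(k) = k³ - 6k² + 4k + 2.
Then h(-1) = -9.

-9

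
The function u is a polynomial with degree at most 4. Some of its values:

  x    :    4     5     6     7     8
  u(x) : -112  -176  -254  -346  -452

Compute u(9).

-572

Write u(x) = ax^4 + bx³ + cx² + dx + e; the 5 given values yield a linear system in the 5 coefficients.
Solving, the top 2 coefficients vanish, and u(x) = -7x² - x + 4.
Then u(9) = -572.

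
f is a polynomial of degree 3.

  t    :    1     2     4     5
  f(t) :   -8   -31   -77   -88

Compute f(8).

Write f(t) = at³ + bt² + ct + d; the 4 given values yield a linear system in the 4 coefficients.
Solving, f(t) = t³ - 7t² - 9t + 7.
Then f(8) = -1.

-1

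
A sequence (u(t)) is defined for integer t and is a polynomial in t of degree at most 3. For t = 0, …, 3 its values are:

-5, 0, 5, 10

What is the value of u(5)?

20

First differences: 5, 5, 5.
Level-1 differences are constant, so u has degree 1.
Fitting a degree-1 polynomial gives u(t) = 5t - 5.
Then u(5) = 20.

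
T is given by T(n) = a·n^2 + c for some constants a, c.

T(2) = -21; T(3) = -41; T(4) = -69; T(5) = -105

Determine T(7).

From T(2) = -21 and T(3) = -41: 4a + c = -21 and 9a + c = -41.
Subtracting: 5a = -20, so a = -4; then c = -21 − (-4)·4 = -5.
So T(n) = -4n² − 5, and T(7) = -201.

-201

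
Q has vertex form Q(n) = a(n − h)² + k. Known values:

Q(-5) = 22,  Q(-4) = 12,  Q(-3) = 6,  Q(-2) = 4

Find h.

-2

First differences -10, -6, -2; second difference 4 = 2a, so a = 2.
Expanding, the n-coefficient is −2ah = -4h; matching it to the data gives h = -2, and then k = 4.
So Q(n) = 2(n + 2)² + 4.
Hence h = -2.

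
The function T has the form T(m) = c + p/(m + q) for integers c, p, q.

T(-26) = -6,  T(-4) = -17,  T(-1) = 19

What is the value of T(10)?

(T(m) − c)(m + q) = p for each data point; the three points give a linear system in c and q, then p follows.
Solving: c = -5, q = 2, p = 24, so T(m) = -5 + 24/(m + 2).
Then T(10) = -5 + 24/12 = -3.

-3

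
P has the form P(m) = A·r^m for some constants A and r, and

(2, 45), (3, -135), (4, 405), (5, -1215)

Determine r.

Consecutive ratio: -135/45 = -3, and 405/(-135) = -3, so r = -3.
Then A·(-3)^2 = 45 gives A = 5, and P(m) = 5·(-3)^m.

-3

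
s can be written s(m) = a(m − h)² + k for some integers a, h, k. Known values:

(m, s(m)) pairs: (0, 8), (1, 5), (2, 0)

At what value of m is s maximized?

-1

First differences -3, -5; second difference -2 = 2a, so a = -1.
Expanding, the m-coefficient is −2ah = 2h; matching it to the data gives h = -1, and then k = 9.
So s(m) = -1(m + 1)² + 9.
Hence h = -1.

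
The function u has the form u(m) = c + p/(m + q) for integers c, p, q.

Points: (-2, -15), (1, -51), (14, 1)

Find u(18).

0

(u(m) − c)(m + q) = p for each data point; the three points give a linear system in c and q, then p follows.
Solving: c = -3, q = -2, p = 48, so u(m) = -3 + 48/(m − 2).
Then u(18) = -3 + 48/16 = 0.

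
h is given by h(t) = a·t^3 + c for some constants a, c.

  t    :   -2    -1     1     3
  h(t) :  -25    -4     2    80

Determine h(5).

374

From h(-2) = -25 and h(-1) = -4: -8a + c = -25 and -1a + c = -4.
Subtracting: 7a = 21, so a = 3; then c = -25 − 3·(-8) = -1.
So h(t) = 3t³ − 1, and h(5) = 374.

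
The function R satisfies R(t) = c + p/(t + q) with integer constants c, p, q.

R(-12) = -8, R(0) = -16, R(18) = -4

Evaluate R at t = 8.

0

(R(t) − c)(t + q) = p for each data point; the three points give a linear system in c and q, then p follows.
Solving: c = -6, q = -3, p = 30, so R(t) = -6 + 30/(t − 3).
Then R(8) = -6 + 30/5 = 0.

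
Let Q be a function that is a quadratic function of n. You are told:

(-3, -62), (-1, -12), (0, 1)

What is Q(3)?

-8

Write Q(n) = an² + bn + c; the 3 given values yield a linear system in the 3 coefficients.
Solving, Q(n) = -4n² + 9n + 1.
Then Q(3) = -8.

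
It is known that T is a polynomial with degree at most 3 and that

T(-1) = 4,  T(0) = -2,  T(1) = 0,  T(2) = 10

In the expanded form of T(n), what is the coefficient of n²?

First differences: -6, 2, 10. Second differences: 8, 8.
Level-2 differences are constant, so T has degree 2.
Fitting a degree-2 polynomial gives T(n) = 4n² - 2n - 2.
The coefficient of n² is 4.

4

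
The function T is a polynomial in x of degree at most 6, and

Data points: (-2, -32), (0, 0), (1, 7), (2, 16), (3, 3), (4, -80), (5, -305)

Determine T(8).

-2912

Write T(x) = ax^6 + bx^5 + cx^4 + dx³ + ex² + px + q; the 7 given values yield a linear system in the 7 coefficients.
Solving, the top 2 coefficients vanish, and T(x) = -x^4 + 2x³ + 2x² + 4x.
Then T(8) = -2912.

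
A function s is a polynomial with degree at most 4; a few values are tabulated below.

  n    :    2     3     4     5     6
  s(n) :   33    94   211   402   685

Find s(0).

First differences: 61, 117, 191, 283. Second differences: 56, 74, 92. Third differences: 18, 18.
Level-3 differences are constant, so s has degree 3.
Fitting a degree-3 polynomial gives s(n) = 3n³ + n² - n + 7.
Then s(0) = 7.

7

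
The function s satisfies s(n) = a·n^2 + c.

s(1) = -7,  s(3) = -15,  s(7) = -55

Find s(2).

From s(1) = -7 and s(3) = -15: 1a + c = -7 and 9a + c = -15.
Subtracting: 8a = -8, so a = -1; then c = -7 − (-1)·1 = -6.
So s(n) = -1n² − 6, and s(2) = -10.

-10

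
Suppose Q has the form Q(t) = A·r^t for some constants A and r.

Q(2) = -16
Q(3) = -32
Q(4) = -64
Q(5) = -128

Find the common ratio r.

Consecutive ratio: -32/(-16) = 2, and -64/(-32) = 2, so r = 2.
Then A·2^2 = -16 gives A = -4, and Q(t) = -4·2^t.

2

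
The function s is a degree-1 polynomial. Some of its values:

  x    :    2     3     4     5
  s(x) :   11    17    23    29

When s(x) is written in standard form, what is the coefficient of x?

First differences: 6, 6, 6.
Level-1 differences are constant, so s has degree 1.
Fitting a degree-1 polynomial gives s(x) = 6x - 1.
The coefficient of x is 6.

6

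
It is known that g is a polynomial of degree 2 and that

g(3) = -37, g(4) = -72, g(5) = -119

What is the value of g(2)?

Write g(k) = ak² + bk + c; the 3 given values yield a linear system in the 3 coefficients.
Solving, g(k) = -6k² + 7k - 4.
Then g(2) = -14.

-14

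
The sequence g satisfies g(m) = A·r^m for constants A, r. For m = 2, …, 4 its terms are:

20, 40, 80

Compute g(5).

Consecutive ratio: 40/20 = 2, and 80/40 = 2, so r = 2.
Then A·2^2 = 20 gives A = 5, and g(m) = 5·2^m.
g(5) = 5·2^5 = 160.

160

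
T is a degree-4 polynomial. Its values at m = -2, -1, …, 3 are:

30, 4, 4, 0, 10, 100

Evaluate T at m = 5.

Write T(m) = am^4 + bm³ + cm² + dm + e; the 6 given values yield a linear system in the 5 coefficients.
Solving, T(m) = 2m^4 - m³ - 4m² - m + 4.
Then T(5) = 1024.

1024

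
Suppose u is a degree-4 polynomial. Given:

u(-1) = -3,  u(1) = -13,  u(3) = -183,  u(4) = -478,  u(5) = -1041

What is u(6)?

Write u(t) = at^4 + bt³ + ct² + dt + e; the 5 given values yield a linear system in the 5 coefficients.
Solving, u(t) = -t^4 - 3t³ - t² - 2t - 6.
Then u(6) = -1998.

-1998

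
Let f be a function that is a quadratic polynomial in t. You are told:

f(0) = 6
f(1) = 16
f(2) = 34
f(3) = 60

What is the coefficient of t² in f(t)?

4

Write f(t) = at² + bt + c; the 4 given values yield a linear system in the 3 coefficients.
Solving, f(t) = 4t² + 6t + 6.
The coefficient of t² is 4.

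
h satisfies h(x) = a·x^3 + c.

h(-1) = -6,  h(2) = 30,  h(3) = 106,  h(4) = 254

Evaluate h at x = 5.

498

From h(-1) = -6 and h(2) = 30: -1a + c = -6 and 8a + c = 30.
Subtracting: 9a = 36, so a = 4; then c = -6 − 4·(-1) = -2.
So h(x) = 4x³ − 2, and h(5) = 498.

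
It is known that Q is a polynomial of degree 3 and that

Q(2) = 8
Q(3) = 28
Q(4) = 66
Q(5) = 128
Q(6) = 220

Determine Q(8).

First differences: 20, 38, 62, 92. Second differences: 18, 24, 30. Third differences: 6, 6.
Level-3 differences are constant, so Q has degree 3.
Fitting a degree-3 polynomial gives Q(n) = n³ + n - 2.
Then Q(8) = 518.

518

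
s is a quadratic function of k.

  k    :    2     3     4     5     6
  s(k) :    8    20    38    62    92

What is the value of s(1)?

2

First differences: 12, 18, 24, 30. Second differences: 6, 6, 6.
Level-2 differences are constant, so s has degree 2.
Fitting a degree-2 polynomial gives s(k) = 3k² - 3k + 2.
Then s(1) = 2.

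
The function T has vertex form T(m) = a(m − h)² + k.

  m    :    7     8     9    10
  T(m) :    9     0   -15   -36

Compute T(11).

-63

First differences -9, -15, -21; second difference -6 = 2a, so a = -3.
Expanding, the m-coefficient is −2ah = 6h; matching it to the data gives h = 6, and then k = 12.
So T(m) = -3(m − 6)² + 12.
T(11) = -3·5² + 12 = -63.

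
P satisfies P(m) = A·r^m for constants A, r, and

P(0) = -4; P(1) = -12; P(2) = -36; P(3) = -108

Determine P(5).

Consecutive ratio: -12/(-4) = 3, and -36/(-12) = 3, so r = 3.
Then A·3^0 = -4 gives A = -4, and P(m) = -4·3^m.
P(5) = -4·3^5 = -972.

-972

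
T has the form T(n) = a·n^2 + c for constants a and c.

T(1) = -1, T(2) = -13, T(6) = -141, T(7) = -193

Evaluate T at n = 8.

-253

From T(1) = -1 and T(2) = -13: 1a + c = -1 and 4a + c = -13.
Subtracting: 3a = -12, so a = -4; then c = -1 − (-4)·1 = 3.
So T(n) = -4n² + 3, and T(8) = -253.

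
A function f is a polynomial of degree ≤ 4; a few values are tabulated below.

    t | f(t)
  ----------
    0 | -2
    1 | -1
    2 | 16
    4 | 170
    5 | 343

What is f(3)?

67

Write f(t) = at^4 + bt³ + ct² + dt + e; the 5 given values yield a linear system in the 5 coefficients.
Solving, the leading coefficient vanishes, and f(t) = 3t³ - t² - t - 2.
Then f(3) = 67.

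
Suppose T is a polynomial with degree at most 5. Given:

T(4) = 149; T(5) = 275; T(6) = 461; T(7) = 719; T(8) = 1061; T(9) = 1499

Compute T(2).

Write T(t) = at^5 + bt^4 + ct³ + dt² + et + p; the 6 given values yield a linear system in the 6 coefficients.
Solving, the top 2 coefficients vanish, and T(t) = 2t³ + 4t + 5.
Then T(2) = 29.

29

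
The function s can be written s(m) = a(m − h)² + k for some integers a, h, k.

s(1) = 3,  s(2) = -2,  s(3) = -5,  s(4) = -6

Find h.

First differences -5, -3, -1; second difference 2 = 2a, so a = 1.
Expanding, the m-coefficient is −2ah = -2h; matching it to the data gives h = 4, and then k = -6.
So s(m) = 1(m − 4)² − 6.
Hence h = 4.

4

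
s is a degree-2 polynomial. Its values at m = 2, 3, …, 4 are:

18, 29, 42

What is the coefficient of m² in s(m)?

1

Write s(m) = am² + bm + c; the 3 given values yield a linear system in the 3 coefficients.
Solving, s(m) = m² + 6m + 2.
The coefficient of m² is 1.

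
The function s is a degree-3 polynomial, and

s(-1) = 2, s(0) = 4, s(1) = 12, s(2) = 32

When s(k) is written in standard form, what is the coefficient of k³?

Write s(k) = ak³ + bk² + ck + d; the 4 given values yield a linear system in the 4 coefficients.
Solving, s(k) = k³ + 3k² + 4k + 4.
The coefficient of k³ is 1.

1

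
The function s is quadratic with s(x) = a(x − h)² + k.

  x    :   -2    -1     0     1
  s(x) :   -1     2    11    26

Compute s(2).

First differences 3, 9, 15; second difference 6 = 2a, so a = 3.
Expanding, the x-coefficient is −2ah = -6h; matching it to the data gives h = -2, and then k = -1.
So s(x) = 3(x + 2)² − 1.
s(2) = 3·4² − 1 = 47.

47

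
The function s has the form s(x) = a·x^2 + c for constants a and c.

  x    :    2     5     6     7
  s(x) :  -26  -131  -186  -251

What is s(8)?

-326

From s(2) = -26 and s(5) = -131: 4a + c = -26 and 25a + c = -131.
Subtracting: 21a = -105, so a = -5; then c = -26 − (-5)·4 = -6.
So s(x) = -5x² − 6, and s(8) = -326.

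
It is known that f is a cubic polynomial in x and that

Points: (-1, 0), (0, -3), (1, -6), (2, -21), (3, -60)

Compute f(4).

Write f(x) = ax³ + bx² + cx + d; the 5 given values yield a linear system in the 4 coefficients.
Solving, f(x) = -2x³ - x - 3.
Then f(4) = -135.

-135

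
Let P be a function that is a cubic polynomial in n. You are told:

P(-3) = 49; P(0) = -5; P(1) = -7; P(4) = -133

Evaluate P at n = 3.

-59

Write P(n) = an³ + bn² + cn + d; the 4 given values yield a linear system in the 4 coefficients.
Solving, P(n) = -2n³ - 5.
Then P(3) = -59.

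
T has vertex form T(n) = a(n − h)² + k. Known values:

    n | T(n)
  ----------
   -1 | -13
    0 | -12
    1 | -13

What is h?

0

First differences 1, -1; second difference -2 = 2a, so a = -1.
Expanding, the n-coefficient is −2ah = 2h; matching it to the data gives h = 0, and then k = -12.
So T(n) = -1(n + 0)² − 12.
Hence h = 0.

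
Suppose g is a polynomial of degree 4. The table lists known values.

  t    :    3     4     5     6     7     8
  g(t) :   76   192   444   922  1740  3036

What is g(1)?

12

First differences: 116, 252, 478, 818, 1296. Second differences: 136, 226, 340, 478. Third differences: 90, 114, 138. Fourth differences: 24, 24.
Level-4 differences are constant, so g has degree 4.
Fitting a degree-4 polynomial gives g(t) = t^4 - 3t³ + 7t² + 3t + 4.
Then g(1) = 12.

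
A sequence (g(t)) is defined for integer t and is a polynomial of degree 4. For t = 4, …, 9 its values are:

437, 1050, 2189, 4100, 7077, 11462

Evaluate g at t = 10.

17645

Write g(t) = at^4 + bt³ + ct² + dt + e; the 6 given values yield a linear system in the 5 coefficients.
Solving, g(t) = 2t^4 - 3t³ + 6t² + 4t + 5.
Then g(10) = 17645.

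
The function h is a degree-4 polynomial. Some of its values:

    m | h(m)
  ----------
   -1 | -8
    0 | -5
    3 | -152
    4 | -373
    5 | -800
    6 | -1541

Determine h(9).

-7088

Write h(m) = am^4 + bm³ + cm² + dm + e; the 6 given values yield a linear system in the 5 coefficients.
Solving, h(m) = -m^4 - 6m² - 4m - 5.
Then h(9) = -7088.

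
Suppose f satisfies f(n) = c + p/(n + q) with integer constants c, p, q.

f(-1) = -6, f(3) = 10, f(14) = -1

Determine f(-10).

(f(n) − c)(n + q) = p for each data point; the three points give a linear system in c and q, then p follows.
Solving: c = -2, q = -2, p = 12, so f(n) = -2 + 12/(n − 2).
Then f(-10) = -2 + 12/(-12) = -3.

-3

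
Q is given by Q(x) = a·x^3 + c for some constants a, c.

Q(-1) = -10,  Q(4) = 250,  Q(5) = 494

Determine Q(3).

102

From Q(-1) = -10 and Q(4) = 250: -1a + c = -10 and 64a + c = 250.
Subtracting: 65a = 260, so a = 4; then c = -10 − 4·(-1) = -6.
So Q(x) = 4x³ − 6, and Q(3) = 102.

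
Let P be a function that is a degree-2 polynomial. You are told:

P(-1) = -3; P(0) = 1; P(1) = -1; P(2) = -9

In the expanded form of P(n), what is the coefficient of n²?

First differences: 4, -2, -8. Second differences: -6, -6.
Level-2 differences are constant, so P has degree 2.
Fitting a degree-2 polynomial gives P(n) = -3n² + n + 1.
The coefficient of n² is -3.

-3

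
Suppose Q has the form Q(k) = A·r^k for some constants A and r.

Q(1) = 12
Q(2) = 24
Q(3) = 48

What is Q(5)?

192

Consecutive ratio: 24/12 = 2, and 48/24 = 2, so r = 2.
Then A·2^1 = 12 gives A = 6, and Q(k) = 6·2^k.
Q(5) = 6·2^5 = 192.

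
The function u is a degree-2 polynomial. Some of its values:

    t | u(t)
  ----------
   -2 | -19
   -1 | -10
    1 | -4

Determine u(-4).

Write u(t) = at² + bt + c; the 3 given values yield a linear system in the 3 coefficients.
Solving, u(t) = -2t² + 3t - 5.
Then u(-4) = -49.

-49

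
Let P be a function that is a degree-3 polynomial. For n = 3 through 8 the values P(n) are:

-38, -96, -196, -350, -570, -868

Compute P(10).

-1746

First differences: -58, -100, -154, -220, -298. Second differences: -42, -54, -66, -78. Third differences: -12, -12, -12.
Level-3 differences are constant, so P has degree 3.
Fitting a degree-3 polynomial gives P(n) = -2n³ + 3n² - 5n + 4.
Then P(10) = -1746.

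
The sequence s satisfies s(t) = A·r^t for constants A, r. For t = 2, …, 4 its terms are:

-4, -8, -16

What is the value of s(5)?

Consecutive ratio: -8/(-4) = 2, and -16/(-8) = 2, so r = 2.
Then A·2^2 = -4 gives A = -1, and s(t) = -1·2^t.
s(5) = -1·2^5 = -32.

-32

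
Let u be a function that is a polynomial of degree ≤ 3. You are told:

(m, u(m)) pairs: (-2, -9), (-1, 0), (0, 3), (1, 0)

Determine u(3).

First differences: 9, 3, -3. Second differences: -6, -6.
Level-2 differences are constant, so u has degree 2.
Fitting a degree-2 polynomial gives u(m) = -3m² + 3.
Then u(3) = -24.

-24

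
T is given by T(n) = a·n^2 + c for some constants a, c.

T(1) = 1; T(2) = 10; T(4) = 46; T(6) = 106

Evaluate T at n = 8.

190

From T(1) = 1 and T(2) = 10: 1a + c = 1 and 4a + c = 10.
Subtracting: 3a = 9, so a = 3; then c = 1 − 3·1 = -2.
So T(n) = 3n² − 2, and T(8) = 190.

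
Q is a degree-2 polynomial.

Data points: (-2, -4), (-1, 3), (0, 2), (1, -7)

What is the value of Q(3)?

First differences: 7, -1, -9. Second differences: -8, -8.
Level-2 differences are constant, so Q has degree 2.
Fitting a degree-2 polynomial gives Q(t) = -4t² - 5t + 2.
Then Q(3) = -49.

-49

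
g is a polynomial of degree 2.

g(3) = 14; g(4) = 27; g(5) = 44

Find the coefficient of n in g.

-1

Write g(n) = an² + bn + c; the 3 given values yield a linear system in the 3 coefficients.
Solving, g(n) = 2n² - n - 1.
The coefficient of n is -1.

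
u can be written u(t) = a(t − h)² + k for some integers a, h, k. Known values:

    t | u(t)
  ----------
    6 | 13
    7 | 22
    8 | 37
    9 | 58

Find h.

First differences 9, 15, 21; second difference 6 = 2a, so a = 3.
Expanding, the t-coefficient is −2ah = -6h; matching it to the data gives h = 5, and then k = 10.
So u(t) = 3(t − 5)² + 10.
Hence h = 5.

5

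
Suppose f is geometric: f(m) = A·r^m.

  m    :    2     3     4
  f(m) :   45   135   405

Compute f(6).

3645

Consecutive ratio: 135/45 = 3, and 405/135 = 3, so r = 3.
Then A·3^2 = 45 gives A = 5, and f(m) = 5·3^m.
f(6) = 5·3^6 = 3645.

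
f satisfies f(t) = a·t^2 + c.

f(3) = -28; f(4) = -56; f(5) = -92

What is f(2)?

From f(3) = -28 and f(4) = -56: 9a + c = -28 and 16a + c = -56.
Subtracting: 7a = -28, so a = -4; then c = -28 − (-4)·9 = 8.
So f(t) = -4t² + 8, and f(2) = -8.

-8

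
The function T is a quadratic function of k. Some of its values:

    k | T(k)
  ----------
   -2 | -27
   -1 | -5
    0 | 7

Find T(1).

9

Write T(k) = ak² + bk + c; the 3 given values yield a linear system in the 3 coefficients.
Solving, T(k) = -5k² + 7k + 7.
Then T(1) = 9.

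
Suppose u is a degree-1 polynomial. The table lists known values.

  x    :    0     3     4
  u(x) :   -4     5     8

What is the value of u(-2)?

-10

Write u(x) = ax + b; the 3 given values yield a linear system in the 2 coefficients.
Solving, u(x) = 3x - 4.
Then u(-2) = -10.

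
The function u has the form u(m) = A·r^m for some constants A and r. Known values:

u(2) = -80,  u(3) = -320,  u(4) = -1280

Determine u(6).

-20480

Consecutive ratio: -320/(-80) = 4, and -1280/(-320) = 4, so r = 4.
Then A·4^2 = -80 gives A = -5, and u(m) = -5·4^m.
u(6) = -5·4^6 = -20480.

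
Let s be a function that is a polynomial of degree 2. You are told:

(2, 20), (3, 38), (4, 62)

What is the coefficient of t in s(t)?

3

Write s(t) = at² + bt + c; the 3 given values yield a linear system in the 3 coefficients.
Solving, s(t) = 3t² + 3t + 2.
The coefficient of t is 3.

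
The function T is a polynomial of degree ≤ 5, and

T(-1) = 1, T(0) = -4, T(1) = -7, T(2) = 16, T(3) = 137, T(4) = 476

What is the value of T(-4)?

First differences: -5, -3, 23, 121, 339. Second differences: 2, 26, 98, 218. Third differences: 24, 72, 120. Fourth differences: 48, 48.
Level-4 differences are constant, so T has degree 4.
Fitting a degree-4 polynomial gives T(m) = 2m^4 - m² - 4m - 4.
Then T(-4) = 508.

508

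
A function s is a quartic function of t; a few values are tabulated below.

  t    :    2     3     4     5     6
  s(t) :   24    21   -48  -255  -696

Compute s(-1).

-3

Write s(t) = at^4 + bt³ + ct² + dt + e; the 5 given values yield a linear system in the 5 coefficients.
Solving, s(t) = -t^4 + 2t³ + 4t² + 4t.
Then s(-1) = -3.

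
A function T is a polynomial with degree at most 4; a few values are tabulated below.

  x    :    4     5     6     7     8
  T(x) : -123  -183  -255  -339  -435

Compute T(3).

-75

Write T(x) = ax^4 + bx³ + cx² + dx + e; the 5 given values yield a linear system in the 5 coefficients.
Solving, the top 2 coefficients vanish, and T(x) = -6x² - 6x - 3.
Then T(3) = -75.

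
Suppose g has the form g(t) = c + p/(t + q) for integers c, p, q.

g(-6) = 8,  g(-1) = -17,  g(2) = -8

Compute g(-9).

3

(g(t) − c)(t + q) = p for each data point; the three points give a linear system in c and q, then p follows.
Solving: c = -2, q = 3, p = -30, so g(t) = -2 − 30/(t + 3).
Then g(-9) = -2 − 30/(-6) = 3.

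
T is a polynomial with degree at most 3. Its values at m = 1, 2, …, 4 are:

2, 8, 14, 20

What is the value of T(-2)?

-16

First differences: 6, 6, 6.
Level-1 differences are constant, so T has degree 1.
Fitting a degree-1 polynomial gives T(m) = 6m - 4.
Then T(-2) = -16.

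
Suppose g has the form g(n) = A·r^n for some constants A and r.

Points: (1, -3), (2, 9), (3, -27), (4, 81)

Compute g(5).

-243

Consecutive ratio: 9/(-3) = -3, and -27/9 = -3, so r = -3.
Then A·(-3)^1 = -3 gives A = 1, and g(n) = 1·(-3)^n.
g(5) = 1·(-3)^5 = -243.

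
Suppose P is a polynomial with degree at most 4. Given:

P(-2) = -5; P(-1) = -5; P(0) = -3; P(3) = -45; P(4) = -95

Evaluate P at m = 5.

Write P(m) = am^4 + bm³ + cm² + dm + e; the 5 given values yield a linear system in the 5 coefficients.
Solving, the leading coefficient vanishes, and P(m) = -m³ - 2m² + m - 3.
Then P(5) = -173.

-173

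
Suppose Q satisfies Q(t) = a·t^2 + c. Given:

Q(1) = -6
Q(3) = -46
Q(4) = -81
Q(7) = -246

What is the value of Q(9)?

From Q(1) = -6 and Q(3) = -46: 1a + c = -6 and 9a + c = -46.
Subtracting: 8a = -40, so a = -5; then c = -6 − (-5)·1 = -1.
So Q(t) = -5t² − 1, and Q(9) = -406.

-406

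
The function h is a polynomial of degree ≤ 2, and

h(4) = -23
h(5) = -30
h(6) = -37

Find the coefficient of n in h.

-7

First differences: -7, -7.
Level-1 differences are constant, so h has degree 1.
Fitting a degree-1 polynomial gives h(n) = -7n + 5.
The coefficient of n is -7.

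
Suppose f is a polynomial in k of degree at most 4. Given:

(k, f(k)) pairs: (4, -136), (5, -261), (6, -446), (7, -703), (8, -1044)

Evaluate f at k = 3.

-59

First differences: -125, -185, -257, -341. Second differences: -60, -72, -84. Third differences: -12, -12.
Level-3 differences are constant, so f has degree 3.
Fitting a degree-3 polynomial gives f(k) = -2k³ - 3k + 4.
Then f(3) = -59.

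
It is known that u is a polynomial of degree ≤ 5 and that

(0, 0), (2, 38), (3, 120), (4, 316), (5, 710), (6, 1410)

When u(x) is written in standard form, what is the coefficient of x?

Write u(x) = ax^5 + bx^4 + cx³ + dx² + ex + p; the 6 given values yield a linear system in the 6 coefficients.
Solving, the leading coefficient vanishes, and u(x) = x^4 + 2x² + 7x.
The coefficient of x is 7.

7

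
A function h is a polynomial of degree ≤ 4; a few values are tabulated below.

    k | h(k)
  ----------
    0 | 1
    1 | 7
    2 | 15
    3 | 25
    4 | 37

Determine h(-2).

-5

First differences: 6, 8, 10, 12. Second differences: 2, 2, 2.
Level-2 differences are constant, so h has degree 2.
Fitting a degree-2 polynomial gives h(k) = k² + 5k + 1.
Then h(-2) = -5.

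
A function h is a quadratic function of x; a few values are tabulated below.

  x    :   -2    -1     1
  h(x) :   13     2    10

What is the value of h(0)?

Write h(x) = ax² + bx + c; the 3 given values yield a linear system in the 3 coefficients.
Solving, h(x) = 5x² + 4x + 1.
Then h(0) = 1.

1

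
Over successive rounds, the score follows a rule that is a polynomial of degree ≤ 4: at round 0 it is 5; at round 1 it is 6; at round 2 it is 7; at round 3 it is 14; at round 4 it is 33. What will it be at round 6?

Write the value at m as T(m).
First differences: 1, 1, 7, 19. Second differences: 0, 6, 12. Third differences: 6, 6.
Level-3 differences are constant, so T has degree 3.
Fitting a degree-3 polynomial gives T(m) = m³ - 3m² + 3m + 5.
Then T(6) = 131.

131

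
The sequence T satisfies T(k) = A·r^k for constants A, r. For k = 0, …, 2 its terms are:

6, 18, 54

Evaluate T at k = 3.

162

Consecutive ratio: 18/6 = 3, and 54/18 = 3, so r = 3.
Then A·3^0 = 6 gives A = 6, and T(k) = 6·3^k.
T(3) = 6·3^3 = 162.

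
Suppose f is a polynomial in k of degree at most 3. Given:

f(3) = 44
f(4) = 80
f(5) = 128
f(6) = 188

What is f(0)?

8

First differences: 36, 48, 60. Second differences: 12, 12.
Level-2 differences are constant, so f has degree 2.
Fitting a degree-2 polynomial gives f(k) = 6k² - 6k + 8.
The constant term is f(0) = 8.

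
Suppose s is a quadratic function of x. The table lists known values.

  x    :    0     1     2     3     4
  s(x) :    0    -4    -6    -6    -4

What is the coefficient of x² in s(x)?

1

First differences: -4, -2, 0, 2. Second differences: 2, 2, 2.
Level-2 differences are constant, so s has degree 2.
Fitting a degree-2 polynomial gives s(x) = x² - 5x.
The coefficient of x² is 1.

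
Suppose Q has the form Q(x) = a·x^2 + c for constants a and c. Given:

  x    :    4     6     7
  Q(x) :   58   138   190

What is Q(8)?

From Q(4) = 58 and Q(6) = 138: 16a + c = 58 and 36a + c = 138.
Subtracting: 20a = 80, so a = 4; then c = 58 − 4·16 = -6.
So Q(x) = 4x² − 6, and Q(8) = 250.

250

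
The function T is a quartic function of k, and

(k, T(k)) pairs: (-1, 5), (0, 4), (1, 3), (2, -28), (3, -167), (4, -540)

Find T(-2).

First differences: -1, -1, -31, -139, -373. Second differences: 0, -30, -108, -234. Third differences: -30, -78, -126. Fourth differences: -48, -48.
Level-4 differences are constant, so T has degree 4.
Fitting a degree-4 polynomial gives T(k) = -2k^4 - k³ + 2k² + 4.
Then T(-2) = -12.

-12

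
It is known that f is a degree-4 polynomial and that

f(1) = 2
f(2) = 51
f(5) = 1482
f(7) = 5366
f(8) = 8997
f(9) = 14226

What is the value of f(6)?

2967

Write f(k) = ak^4 + bk³ + ck² + dk + e; the 6 given values yield a linear system in the 5 coefficients.
Solving, f(k) = 2k^4 + k³ + 5k² - 3k - 3.
Then f(6) = 2967.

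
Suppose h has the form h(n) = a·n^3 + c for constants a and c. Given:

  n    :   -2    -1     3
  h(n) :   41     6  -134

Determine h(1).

-4

From h(-2) = 41 and h(-1) = 6: -8a + c = 41 and -1a + c = 6.
Subtracting: 7a = -35, so a = -5; then c = 41 − (-5)·(-8) = 1.
So h(n) = -5n³ + 1, and h(1) = -4.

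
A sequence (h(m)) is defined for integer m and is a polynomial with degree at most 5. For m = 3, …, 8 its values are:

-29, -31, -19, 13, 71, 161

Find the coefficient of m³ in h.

Write h(m) = am^5 + bm^4 + cm³ + dm² + em + p; the 6 given values yield a linear system in the 6 coefficients.
Solving, the top 2 coefficients vanish, and h(m) = m³ - 5m² - 4m + 1.
The coefficient of m³ is 1.

1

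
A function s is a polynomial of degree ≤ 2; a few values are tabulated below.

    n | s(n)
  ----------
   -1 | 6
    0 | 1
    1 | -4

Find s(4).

-19

First differences: -5, -5.
Level-1 differences are constant, so s has degree 1.
Fitting a degree-1 polynomial gives s(n) = -5n + 1.
Then s(4) = -19.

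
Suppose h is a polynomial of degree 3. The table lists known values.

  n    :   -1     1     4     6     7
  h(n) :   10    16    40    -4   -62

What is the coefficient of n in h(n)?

Write h(n) = an³ + bn² + cn + d; the 5 given values yield a linear system in the 4 coefficients.
Solving, h(n) = -n³ + 5n² + 4n + 8.
The coefficient of n is 4.

4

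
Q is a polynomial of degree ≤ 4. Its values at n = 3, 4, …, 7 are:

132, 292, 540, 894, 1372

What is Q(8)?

1992

First differences: 160, 248, 354, 478. Second differences: 88, 106, 124. Third differences: 18, 18.
Level-3 differences are constant, so Q has degree 3.
Fitting a degree-3 polynomial gives Q(n) = 3n³ + 8n² - 7n.
Then Q(8) = 1992.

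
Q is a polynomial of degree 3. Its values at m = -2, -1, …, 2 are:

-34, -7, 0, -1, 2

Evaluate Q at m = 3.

21

First differences: 27, 7, -1, 3. Second differences: -20, -8, 4. Third differences: 12, 12.
Level-3 differences are constant, so Q has degree 3.
Extending the table by one column gives the next first difference 19, so Q(3) = 2 + 19 = 21.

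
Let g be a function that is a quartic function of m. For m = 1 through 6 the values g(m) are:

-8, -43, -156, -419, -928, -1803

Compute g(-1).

-4

First differences: -35, -113, -263, -509, -875. Second differences: -78, -150, -246, -366. Third differences: -72, -96, -120. Fourth differences: -24, -24.
Level-4 differences are constant, so g has degree 4.
Fitting a degree-4 polynomial gives g(m) = -m^4 - 2m³ - 2m² - 3.
Then g(-1) = -4.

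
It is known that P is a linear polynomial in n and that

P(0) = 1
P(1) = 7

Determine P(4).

25

Write P(n) = an + b; the 2 given values yield a linear system in the 2 coefficients.
Solving, P(n) = 6n + 1.
Then P(4) = 25.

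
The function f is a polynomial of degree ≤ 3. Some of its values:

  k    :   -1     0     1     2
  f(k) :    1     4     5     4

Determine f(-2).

-4

First differences: 3, 1, -1. Second differences: -2, -2.
Level-2 differences are constant, so f has degree 2.
Fitting a degree-2 polynomial gives f(k) = -k² + 2k + 4.
Then f(-2) = -4.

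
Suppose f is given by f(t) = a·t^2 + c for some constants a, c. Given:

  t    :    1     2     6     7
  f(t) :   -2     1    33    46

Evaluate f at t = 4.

13

From f(1) = -2 and f(2) = 1: 1a + c = -2 and 4a + c = 1.
Subtracting: 3a = 3, so a = 1; then c = -2 − 1·1 = -3.
So f(t) = 1t² − 3, and f(4) = 13.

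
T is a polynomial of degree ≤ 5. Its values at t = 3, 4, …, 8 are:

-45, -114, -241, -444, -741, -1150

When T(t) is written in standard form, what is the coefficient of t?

-7

First differences: -69, -127, -203, -297, -409. Second differences: -58, -76, -94, -112. Third differences: -18, -18, -18.
Level-3 differences are constant, so T has degree 3.
Fitting a degree-3 polynomial gives T(t) = -3t³ + 7t² - 7t - 6.
The coefficient of t is -7.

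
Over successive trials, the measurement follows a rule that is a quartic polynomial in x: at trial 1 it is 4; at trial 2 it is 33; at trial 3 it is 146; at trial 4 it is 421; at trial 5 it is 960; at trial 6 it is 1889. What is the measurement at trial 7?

Write the value at x as u(x).
Write u(x) = ax^4 + bx³ + cx² + dx + e; the 6 given values yield a linear system in the 5 coefficients.
Solving, u(x) = x^4 + 3x³ - x² - 4x + 5.
Then u(7) = 3358.

3358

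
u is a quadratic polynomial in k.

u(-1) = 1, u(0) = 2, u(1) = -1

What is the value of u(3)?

Write u(k) = ak² + bk + c; the 3 given values yield a linear system in the 3 coefficients.
Solving, u(k) = -2k² - k + 2.
Then u(3) = -19.

-19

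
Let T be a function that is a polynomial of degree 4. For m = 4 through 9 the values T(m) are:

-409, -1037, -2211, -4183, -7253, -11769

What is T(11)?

-26771

First differences: -628, -1174, -1972, -3070, -4516. Second differences: -546, -798, -1098, -1446. Third differences: -252, -300, -348. Fourth differences: -48, -48.
Level-4 differences are constant, so T has degree 4.
Fitting a degree-4 polynomial gives T(m) = -2m^4 + 2m³ - m² - 3m + 3.
Then T(11) = -26771.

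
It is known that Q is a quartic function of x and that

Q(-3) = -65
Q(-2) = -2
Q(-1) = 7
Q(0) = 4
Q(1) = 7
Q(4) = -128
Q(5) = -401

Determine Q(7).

Write Q(x) = ax^4 + bx³ + cx² + dx + e; the 7 given values yield a linear system in the 5 coefficients.
Solving, Q(x) = -x^4 + x³ + 4x² - x + 4.
Then Q(7) = -1865.

-1865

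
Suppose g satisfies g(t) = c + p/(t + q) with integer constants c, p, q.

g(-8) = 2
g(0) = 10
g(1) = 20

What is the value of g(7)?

(g(t) − c)(t + q) = p for each data point; the three points give a linear system in c and q, then p follows.
Solving: c = 0, q = -2, p = -20, so g(t) = -20/(t − 2).
Then g(7) = 0 − 20/5 = -4.

-4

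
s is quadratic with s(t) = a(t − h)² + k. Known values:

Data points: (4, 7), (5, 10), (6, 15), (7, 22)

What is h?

First differences 3, 5, 7; second difference 2 = 2a, so a = 1.
Expanding, the t-coefficient is −2ah = -2h; matching it to the data gives h = 3, and then k = 6.
So s(t) = 1(t − 3)² + 6.
Hence h = 3.

3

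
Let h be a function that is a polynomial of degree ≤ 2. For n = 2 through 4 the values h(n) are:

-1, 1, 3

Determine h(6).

7

First differences: 2, 2.
Level-1 differences are constant, so h has degree 1.
Fitting a degree-1 polynomial gives h(n) = 2n - 5.
Then h(6) = 7.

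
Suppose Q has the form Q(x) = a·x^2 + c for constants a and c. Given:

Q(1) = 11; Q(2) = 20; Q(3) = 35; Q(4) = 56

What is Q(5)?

83

From Q(1) = 11 and Q(2) = 20: 1a + c = 11 and 4a + c = 20.
Subtracting: 3a = 9, so a = 3; then c = 11 − 3·1 = 8.
So Q(x) = 3x² + 8, and Q(5) = 83.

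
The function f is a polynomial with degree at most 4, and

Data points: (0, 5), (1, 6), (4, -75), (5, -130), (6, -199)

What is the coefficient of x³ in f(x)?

0

Write f(x) = ax^4 + bx³ + cx² + dx + e; the 5 given values yield a linear system in the 5 coefficients.
Solving, the top 2 coefficients vanish, and f(x) = -7x² + 8x + 5.
The coefficient of x³ is 0.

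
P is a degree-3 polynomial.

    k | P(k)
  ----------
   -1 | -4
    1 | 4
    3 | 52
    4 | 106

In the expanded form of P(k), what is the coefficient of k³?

1

Write P(k) = ak³ + bk² + ck + d; the 4 given values yield a linear system in the 4 coefficients.
Solving, P(k) = k³ + 2k² + 3k - 2.
The coefficient of k³ is 1.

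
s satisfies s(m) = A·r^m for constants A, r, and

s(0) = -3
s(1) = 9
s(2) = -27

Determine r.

Consecutive ratio: 9/(-3) = -3, and -27/9 = -3, so r = -3.
Then A·(-3)^0 = -3 gives A = -3, and s(m) = -3·(-3)^m.

-3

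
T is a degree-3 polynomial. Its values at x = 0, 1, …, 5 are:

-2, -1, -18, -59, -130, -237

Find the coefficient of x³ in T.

-1

Write T(x) = ax³ + bx² + cx + d; the 6 given values yield a linear system in the 4 coefficients.
Solving, T(x) = -x³ - 6x² + 8x - 2.
The coefficient of x³ is -1.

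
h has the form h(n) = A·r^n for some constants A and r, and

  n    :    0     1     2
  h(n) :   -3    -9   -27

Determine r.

3

Consecutive ratio: -9/(-3) = 3, and -27/(-9) = 3, so r = 3.
Then A·3^0 = -3 gives A = -3, and h(n) = -3·3^n.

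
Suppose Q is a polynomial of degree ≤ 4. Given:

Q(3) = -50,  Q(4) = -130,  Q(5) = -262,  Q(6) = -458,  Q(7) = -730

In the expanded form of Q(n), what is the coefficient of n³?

First differences: -80, -132, -196, -272. Second differences: -52, -64, -76. Third differences: -12, -12.
Level-3 differences are constant, so Q has degree 3.
Fitting a degree-3 polynomial gives Q(n) = -2n³ - 2n² + 8n - 2.
The coefficient of n³ is -2.

-2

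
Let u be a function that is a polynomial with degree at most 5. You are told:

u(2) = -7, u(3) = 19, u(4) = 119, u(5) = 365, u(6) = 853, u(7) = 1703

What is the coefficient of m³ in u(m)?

First differences: 26, 100, 246, 488, 850. Second differences: 74, 146, 242, 362. Third differences: 72, 96, 120. Fourth differences: 24, 24.
Level-4 differences are constant, so u has degree 4.
Fitting a degree-4 polynomial gives u(m) = m^4 - 2m³ - m - 5.
The coefficient of m³ is -2.

-2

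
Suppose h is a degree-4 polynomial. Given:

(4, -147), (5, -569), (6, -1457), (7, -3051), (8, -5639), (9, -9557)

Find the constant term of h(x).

First differences: -422, -888, -1594, -2588, -3918. Second differences: -466, -706, -994, -1330. Third differences: -240, -288, -336. Fourth differences: -48, -48.
Level-4 differences are constant, so h has degree 4.
Fitting a degree-4 polynomial gives h(x) = -2x^4 + 4x³ + 9x² - 9x + 1.
The constant term is h(0) = 1.

1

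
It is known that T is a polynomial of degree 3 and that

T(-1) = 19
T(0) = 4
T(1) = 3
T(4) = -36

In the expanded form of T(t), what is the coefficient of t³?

Write T(t) = at³ + bt² + ct + d; the 4 given values yield a linear system in the 4 coefficients.
Solving, T(t) = -2t³ + 7t² - 6t + 4.
The coefficient of t³ is -2.

-2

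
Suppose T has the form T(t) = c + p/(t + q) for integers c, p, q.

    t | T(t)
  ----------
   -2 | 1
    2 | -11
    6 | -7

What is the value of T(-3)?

(T(t) − c)(t + q) = p for each data point; the three points give a linear system in c and q, then p follows.
Solving: c = -5, q = 0, p = -12, so T(t) = -5 − 12/(t + 0).
Then T(-3) = -5 − 12/(-3) = -1.

-1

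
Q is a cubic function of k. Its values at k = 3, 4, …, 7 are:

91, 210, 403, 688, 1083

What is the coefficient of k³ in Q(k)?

3

First differences: 119, 193, 285, 395. Second differences: 74, 92, 110. Third differences: 18, 18.
Level-3 differences are constant, so Q has degree 3.
Fitting a degree-3 polynomial gives Q(k) = 3k³ + k² + k - 2.
The coefficient of k³ is 3.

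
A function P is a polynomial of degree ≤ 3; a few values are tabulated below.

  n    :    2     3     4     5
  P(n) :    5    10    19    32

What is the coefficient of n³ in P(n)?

Write P(n) = an³ + bn² + cn + d; the 4 given values yield a linear system in the 4 coefficients.
Solving, the leading coefficient vanishes, and P(n) = 2n² - 5n + 7.
The coefficient of n³ is 0.

0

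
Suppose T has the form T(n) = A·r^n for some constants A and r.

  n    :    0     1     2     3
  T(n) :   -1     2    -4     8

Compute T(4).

-16

Consecutive ratio: 2/(-1) = -2, and -4/2 = -2, so r = -2.
Then A·(-2)^0 = -1 gives A = -1, and T(n) = -1·(-2)^n.
T(4) = -1·(-2)^4 = -16.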